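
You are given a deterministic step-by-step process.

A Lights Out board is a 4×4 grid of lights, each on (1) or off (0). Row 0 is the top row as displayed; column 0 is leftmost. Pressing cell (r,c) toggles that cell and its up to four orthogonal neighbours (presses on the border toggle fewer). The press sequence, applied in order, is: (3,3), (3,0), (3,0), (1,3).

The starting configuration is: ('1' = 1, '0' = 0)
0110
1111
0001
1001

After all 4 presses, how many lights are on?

step 0: 0110
1111
0001
1001
step 1: 0110
1111
0000
1010
step 2: 0110
1111
1000
0110
step 3: 0110
1111
0000
1010
step 4: 0111
1100
0001
1010

8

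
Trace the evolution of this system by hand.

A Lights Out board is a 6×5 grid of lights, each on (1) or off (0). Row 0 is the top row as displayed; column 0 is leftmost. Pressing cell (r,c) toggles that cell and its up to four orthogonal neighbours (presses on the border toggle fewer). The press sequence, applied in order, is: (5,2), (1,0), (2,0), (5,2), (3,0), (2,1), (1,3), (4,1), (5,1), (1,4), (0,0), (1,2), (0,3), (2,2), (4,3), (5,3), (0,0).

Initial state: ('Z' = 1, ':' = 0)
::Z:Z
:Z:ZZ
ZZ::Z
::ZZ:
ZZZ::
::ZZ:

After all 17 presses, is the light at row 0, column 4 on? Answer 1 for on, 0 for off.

1

step 0: ::Z:Z
:Z:ZZ
ZZ::Z
::ZZ:
ZZZ::
::ZZ:
step 1: ::Z:Z
:Z:ZZ
ZZ::Z
::ZZ:
ZZ:::
:Z:::
step 2: Z:Z:Z
Z::ZZ
:Z::Z
::ZZ:
ZZ:::
:Z:::
step 3: Z:Z:Z
:::ZZ
Z:::Z
Z:ZZ:
ZZ:::
:Z:::
step 4: Z:Z:Z
:::ZZ
Z:::Z
Z:ZZ:
ZZZ::
::ZZ:
step 5: Z:Z:Z
:::ZZ
::::Z
:ZZZ:
:ZZ::
::ZZ:
step 6: Z:Z:Z
:Z:ZZ
ZZZ:Z
::ZZ:
:ZZ::
::ZZ:
step 7: Z:ZZZ
:ZZ::
ZZZZZ
::ZZ:
:ZZ::
::ZZ:
step 8: Z:ZZZ
:ZZ::
ZZZZZ
:ZZZ:
Z::::
:ZZZ:
step 9: Z:ZZZ
:ZZ::
ZZZZZ
:ZZZ:
ZZ:::
Z::Z:
step 10: Z:ZZ:
:ZZZZ
ZZZZ:
:ZZZ:
ZZ:::
Z::Z:
step 11: :ZZZ:
ZZZZZ
ZZZZ:
:ZZZ:
ZZ:::
Z::Z:
step 12: :Z:Z:
Z:::Z
ZZ:Z:
:ZZZ:
ZZ:::
Z::Z:
step 13: :ZZ:Z
Z::ZZ
ZZ:Z:
:ZZZ:
ZZ:::
Z::Z:
step 14: :ZZ:Z
Z:ZZZ
Z:Z::
:Z:Z:
ZZ:::
Z::Z:
step 15: :ZZ:Z
Z:ZZZ
Z:Z::
:Z:::
ZZZZZ
Z::::
step 16: :ZZ:Z
Z:ZZZ
Z:Z::
:Z:::
ZZZ:Z
Z:ZZZ
step 17: Z:Z:Z
::ZZZ
Z:Z::
:Z:::
ZZZ:Z
Z:ZZZ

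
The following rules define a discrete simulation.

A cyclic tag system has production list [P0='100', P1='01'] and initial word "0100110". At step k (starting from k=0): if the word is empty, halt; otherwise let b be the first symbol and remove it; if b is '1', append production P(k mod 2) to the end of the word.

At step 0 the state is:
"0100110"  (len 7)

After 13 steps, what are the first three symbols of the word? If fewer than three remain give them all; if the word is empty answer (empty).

110

k=0  "0100110"  (len 7)
k=1  "100110"  (len 6)
k=2  "0011001"  (len 7)
k=3  "011001"  (len 6)
k=4  "11001"  (len 5)
k=5  "1001100"  (len 7)
k=6  "00110001"  (len 8)
k=7  "0110001"  (len 7)
k=8  "110001"  (len 6)
k=9  "10001100"  (len 8)
k=10  "000110001"  (len 9)
k=11  "00110001"  (len 8)
k=12  "0110001"  (len 7)
k=13  "110001"  (len 6)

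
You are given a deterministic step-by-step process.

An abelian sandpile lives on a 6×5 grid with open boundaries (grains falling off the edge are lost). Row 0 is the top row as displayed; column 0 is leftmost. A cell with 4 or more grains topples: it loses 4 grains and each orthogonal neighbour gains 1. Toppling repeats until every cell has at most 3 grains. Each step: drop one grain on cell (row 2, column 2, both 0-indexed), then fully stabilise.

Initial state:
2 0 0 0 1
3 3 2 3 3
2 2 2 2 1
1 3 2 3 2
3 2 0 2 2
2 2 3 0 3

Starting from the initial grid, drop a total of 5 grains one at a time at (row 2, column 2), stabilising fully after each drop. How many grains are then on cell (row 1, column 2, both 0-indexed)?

k=0  2 0 0 0 1
3 3 2 3 3
2 2 2 2 1
1 3 2 3 2
3 2 0 2 2
2 2 3 0 3
k=1  2 0 0 0 1
3 3 2 3 3
2 2 3 2 1
1 3 2 3 2
3 2 0 2 2
2 2 3 0 3
k=2  2 0 0 0 1
3 3 3 3 3
2 3 0 3 1
1 3 3 3 2
3 2 0 2 2
2 2 3 0 3
k=3  2 0 0 0 1
3 3 3 3 3
2 3 1 3 1
1 3 3 3 2
3 2 0 2 2
2 2 3 0 3
k=4  2 0 0 0 1
3 3 3 3 3
2 3 2 3 1
1 3 3 3 2
3 2 0 2 2
2 2 3 0 3
k=5  2 0 0 0 1
3 3 3 3 3
2 3 3 3 1
1 3 3 3 2
3 2 0 2 2
2 2 3 0 3

3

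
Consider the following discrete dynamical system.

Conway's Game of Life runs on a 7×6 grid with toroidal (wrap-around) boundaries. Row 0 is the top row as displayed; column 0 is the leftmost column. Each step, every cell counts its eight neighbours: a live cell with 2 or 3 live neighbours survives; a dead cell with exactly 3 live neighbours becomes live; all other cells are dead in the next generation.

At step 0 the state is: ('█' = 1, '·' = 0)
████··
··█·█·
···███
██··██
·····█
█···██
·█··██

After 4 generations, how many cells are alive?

6

t=0: ████··
··█·█·
···███
██··██
·····█
█···██
·█··██
t=1: █·····
█·····
·██···
···█··
·█····
······
······
t=2: ······
█·····
·██···
·█····
······
······
······
t=3: ······
·█····
███···
·██···
······
······
······
t=4: ······
███···
█·····
█·█···
······
······
······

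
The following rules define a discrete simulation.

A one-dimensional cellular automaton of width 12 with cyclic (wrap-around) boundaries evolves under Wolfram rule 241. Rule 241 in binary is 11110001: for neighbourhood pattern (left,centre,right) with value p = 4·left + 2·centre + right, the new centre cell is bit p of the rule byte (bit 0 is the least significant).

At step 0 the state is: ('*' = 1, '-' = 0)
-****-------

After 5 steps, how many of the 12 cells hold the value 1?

10

gen 0: -****-------
gen 1: --**********
gen 2: *--*********
gen 3: **--********
gen 4: ***--*******
gen 5: ****--******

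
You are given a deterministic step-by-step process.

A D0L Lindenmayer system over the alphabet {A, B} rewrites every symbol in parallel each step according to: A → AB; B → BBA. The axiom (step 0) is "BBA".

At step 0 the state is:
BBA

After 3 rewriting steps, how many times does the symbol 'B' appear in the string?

gen 0: BBA
gen 1: BBABBAAB
gen 2: BBABBAABBBABBAABABBBA
gen 3: BBABBAABBBABBAABABBBABBABBAABBBABBAABABBBAABBBABBABBAAB

34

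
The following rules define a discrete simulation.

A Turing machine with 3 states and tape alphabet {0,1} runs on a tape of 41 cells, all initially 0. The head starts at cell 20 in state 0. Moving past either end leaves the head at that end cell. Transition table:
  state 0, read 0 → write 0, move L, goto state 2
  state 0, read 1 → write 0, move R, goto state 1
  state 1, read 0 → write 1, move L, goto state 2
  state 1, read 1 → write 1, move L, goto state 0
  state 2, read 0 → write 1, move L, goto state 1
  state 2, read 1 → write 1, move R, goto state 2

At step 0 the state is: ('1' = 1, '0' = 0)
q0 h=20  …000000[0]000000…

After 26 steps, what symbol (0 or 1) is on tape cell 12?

1

step 0: q0 h=20  …000000[0]000000…
step 1: q2 h=19  …000000[0]000000…
step 2: q1 h=18  …000000[0]100000…
step 3: q2 h=17  …000000[0]110000…
step 4: q1 h=16  …000000[0]111000…
step 5: q2 h=15  …000000[0]111100…
step 6: q1 h=14  …000000[0]111110…
step 7: q2 h=13  …000000[0]111111…
step 8: q1 h=12  …000000[0]111111…
step 9: q2 h=11  …000000[0]111111…
step 10: q1 h=10  …000000[0]111111…
step 11: q2 h= 9  …000000[0]111111…
step 12: q1 h= 8  …000000[0]111111…
step 13: q2 h= 7  …000000[0]111111…
step 14: q1 h= 6  |000000[0]111111…
step 15: q2 h= 5  |00000[0]111111…
step 16: q1 h= 4  |0000[0]111111…
step 17: q2 h= 3  |000[0]111111…
step 18: q1 h= 2  |00[0]111111…
step 19: q2 h= 1  |0[0]111111…
step 20: q1 h= 0  |[0]111111…
step 21: q2 h= 0  |[1]111111…
step 22: q2 h= 1  |1[1]111111…
step 23: q2 h= 2  |11[1]111111…
step 24: q2 h= 3  |111[1]111111…
step 25: q2 h= 4  |1111[1]111111…
step 26: q2 h= 5  |11111[1]111111…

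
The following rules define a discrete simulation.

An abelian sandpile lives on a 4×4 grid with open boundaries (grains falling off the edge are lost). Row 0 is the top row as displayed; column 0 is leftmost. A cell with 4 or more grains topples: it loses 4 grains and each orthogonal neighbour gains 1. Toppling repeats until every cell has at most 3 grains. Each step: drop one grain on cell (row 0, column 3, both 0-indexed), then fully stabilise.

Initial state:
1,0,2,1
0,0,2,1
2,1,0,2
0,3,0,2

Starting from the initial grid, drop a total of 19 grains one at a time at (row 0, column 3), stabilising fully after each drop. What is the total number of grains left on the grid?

23

gen 0: 1,0,2,1
0,0,2,1
2,1,0,2
0,3,0,2
gen 1: 1,0,2,2
0,0,2,1
2,1,0,2
0,3,0,2
gen 2: 1,0,2,3
0,0,2,1
2,1,0,2
0,3,0,2
gen 3: 1,0,3,0
0,0,2,2
2,1,0,2
0,3,0,2
gen 4: 1,0,3,1
0,0,2,2
2,1,0,2
0,3,0,2
gen 5: 1,0,3,2
0,0,2,2
2,1,0,2
0,3,0,2
gen 6: 1,0,3,3
0,0,2,2
2,1,0,2
0,3,0,2
gen 7: 1,1,0,1
0,0,3,3
2,1,0,2
0,3,0,2
gen 8: 1,1,0,2
0,0,3,3
2,1,0,2
0,3,0,2
gen 9: 1,1,0,3
0,0,3,3
2,1,0,2
0,3,0,2
gen 10: 1,1,2,1
0,1,0,1
2,1,1,3
0,3,0,2
gen 11: 1,1,2,2
0,1,0,1
2,1,1,3
0,3,0,2
gen 12: 1,1,2,3
0,1,0,1
2,1,1,3
0,3,0,2
gen 13: 1,1,3,0
0,1,0,2
2,1,1,3
0,3,0,2
gen 14: 1,1,3,1
0,1,0,2
2,1,1,3
0,3,0,2
gen 15: 1,1,3,2
0,1,0,2
2,1,1,3
0,3,0,2
gen 16: 1,1,3,3
0,1,0,2
2,1,1,3
0,3,0,2
gen 17: 1,2,0,1
0,1,1,3
2,1,1,3
0,3,0,2
gen 18: 1,2,0,2
0,1,1,3
2,1,1,3
0,3,0,2
gen 19: 1,2,0,3
0,1,1,3
2,1,1,3
0,3,0,2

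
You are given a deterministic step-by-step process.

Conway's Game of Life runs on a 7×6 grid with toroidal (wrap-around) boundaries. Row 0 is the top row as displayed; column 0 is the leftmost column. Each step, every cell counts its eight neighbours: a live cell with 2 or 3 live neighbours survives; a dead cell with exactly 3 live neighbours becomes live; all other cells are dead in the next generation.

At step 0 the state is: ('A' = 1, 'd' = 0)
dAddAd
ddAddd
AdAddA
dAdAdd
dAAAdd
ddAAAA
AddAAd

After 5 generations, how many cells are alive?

10

0) dAddAd
ddAddd
AdAddA
dAdAdd
dAAAdd
ddAAAA
AddAAd
1) dAAdAA
AdAAdA
AdAAdd
dddAAd
AAdddd
AddddA
AAdddd
2) ddddAd
dddddd
Addddd
AddAAA
AAddAd
dddddA
ddAdAd
3) dddAdd
dddddd
AdddAd
dddAAd
dAdAdd
AAdAAA
dddAAA
4) dddAdd
dddddd
dddAAA
ddAAAA
dAdddd
dAdddd
dddddd
5) dddddd
dddAdd
ddAddA
AdAddA
AAdAAd
dddddd
dddddd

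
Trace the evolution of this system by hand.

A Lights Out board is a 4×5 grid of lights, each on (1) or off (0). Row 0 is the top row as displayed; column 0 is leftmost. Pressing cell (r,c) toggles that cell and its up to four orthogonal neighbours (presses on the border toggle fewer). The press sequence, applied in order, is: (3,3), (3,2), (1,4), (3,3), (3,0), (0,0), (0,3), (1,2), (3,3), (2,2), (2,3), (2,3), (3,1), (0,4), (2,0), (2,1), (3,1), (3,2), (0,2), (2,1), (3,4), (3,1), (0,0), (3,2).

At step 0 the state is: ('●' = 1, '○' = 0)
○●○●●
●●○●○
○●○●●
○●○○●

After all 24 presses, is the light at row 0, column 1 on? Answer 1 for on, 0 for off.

0

k=0  ○●○●●
●●○●○
○●○●●
○●○○●
k=1  ○●○●●
●●○●○
○●○○●
○●●●○
k=2  ○●○●●
●●○●○
○●●○●
○○○○○
k=3  ○●○●○
●●○○●
○●●○○
○○○○○
k=4  ○●○●○
●●○○●
○●●●○
○○●●●
k=5  ○●○●○
●●○○●
●●●●○
●●●●●
k=6  ●○○●○
○●○○●
●●●●○
●●●●●
k=7  ●○●○●
○●○●●
●●●●○
●●●●●
k=8  ●○○○●
○○●○●
●●○●○
●●●●●
k=9  ●○○○●
○○●○●
●●○○○
●●○○○
k=10  ●○○○●
○○○○●
●○●●○
●●●○○
k=11  ●○○○●
○○○●●
●○○○●
●●●●○
k=12  ●○○○●
○○○○●
●○●●○
●●●○○
k=13  ●○○○●
○○○○●
●●●●○
○○○○○
k=14  ●○○●○
○○○○○
●●●●○
○○○○○
k=15  ●○○●○
●○○○○
○○●●○
●○○○○
k=16  ●○○●○
●●○○○
●●○●○
●●○○○
k=17  ●○○●○
●●○○○
●○○●○
○○●○○
k=18  ●○○●○
●●○○○
●○●●○
○●○●○
k=19  ●●●○○
●●●○○
●○●●○
○●○●○
k=20  ●●●○○
●○●○○
○●○●○
○○○●○
k=21  ●●●○○
●○●○○
○●○●●
○○○○●
k=22  ●●●○○
●○●○○
○○○●●
●●●○●
k=23  ○○●○○
○○●○○
○○○●●
●●●○●
k=24  ○○●○○
○○●○○
○○●●●
●○○●●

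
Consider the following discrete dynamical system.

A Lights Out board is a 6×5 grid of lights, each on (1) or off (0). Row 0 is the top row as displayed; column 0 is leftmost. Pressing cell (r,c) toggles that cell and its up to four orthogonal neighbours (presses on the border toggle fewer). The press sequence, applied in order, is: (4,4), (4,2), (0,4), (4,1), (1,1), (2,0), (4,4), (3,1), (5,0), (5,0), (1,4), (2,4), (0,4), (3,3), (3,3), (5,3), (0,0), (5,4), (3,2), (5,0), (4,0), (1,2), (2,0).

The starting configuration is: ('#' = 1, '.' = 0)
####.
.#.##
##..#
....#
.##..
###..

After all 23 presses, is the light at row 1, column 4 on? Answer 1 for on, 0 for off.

[0] ####.
.#.##
##..#
....#
.##..
###..
[1] ####.
.#.##
##..#
.....
.####
###.#
[2] ####.
.#.##
##..#
..#..
....#
##..#
[3] ###.#
.#.#.
##..#
..#..
....#
##..#
[4] ###.#
.#.#.
##..#
.##..
###.#
#...#
[5] #.#.#
#.##.
#...#
.##..
###.#
#...#
[6] #.#.#
..##.
.#..#
###..
###.#
#...#
[7] #.#.#
..##.
.#..#
###.#
####.
#....
[8] #.#.#
..##.
....#
....#
#.##.
#....
[9] #.#.#
..##.
....#
....#
..##.
.#...
[10] #.#.#
..##.
....#
....#
#.##.
#....
[11] #.#..
..#.#
.....
....#
#.##.
#....
[12] #.#..
..#..
...##
.....
#.##.
#....
[13] #.###
..#.#
...##
.....
#.##.
#....
[14] #.###
..#.#
....#
..###
#.#..
#....
[15] #.###
..#.#
...##
.....
#.##.
#....
[16] #.###
..#.#
...##
.....
#.#..
#.###
[17] .####
#.#.#
...##
.....
#.#..
#.###
[18] .####
#.#.#
...##
.....
#.#.#
#.#..
[19] .####
#.#.#
..###
.###.
#...#
#.#..
[20] .####
#.#.#
..###
.###.
....#
.##..
[21] .####
#.#.#
..###
####.
##..#
###..
[22] .#.##
##.##
...##
####.
##..#
###..
[23] .#.##
.#.##
##.##
.###.
##..#
###..

1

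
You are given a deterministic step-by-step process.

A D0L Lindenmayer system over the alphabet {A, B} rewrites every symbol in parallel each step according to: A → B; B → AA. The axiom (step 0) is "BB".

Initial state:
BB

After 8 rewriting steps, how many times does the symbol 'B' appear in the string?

32

gen 0: BB
gen 1: AAAA
gen 2: BBBB
gen 3: AAAAAAAA
gen 4: BBBBBBBB
gen 5: AAAAAAAAAAAAAAAA
gen 6: BBBBBBBBBBBBBBBB
gen 7: AAAAAAAAAAAAAAAAAAAAAAAAAAAAAAAA
gen 8: BBBBBBBBBBBBBBBBBBBBBBBBBBBBBBBB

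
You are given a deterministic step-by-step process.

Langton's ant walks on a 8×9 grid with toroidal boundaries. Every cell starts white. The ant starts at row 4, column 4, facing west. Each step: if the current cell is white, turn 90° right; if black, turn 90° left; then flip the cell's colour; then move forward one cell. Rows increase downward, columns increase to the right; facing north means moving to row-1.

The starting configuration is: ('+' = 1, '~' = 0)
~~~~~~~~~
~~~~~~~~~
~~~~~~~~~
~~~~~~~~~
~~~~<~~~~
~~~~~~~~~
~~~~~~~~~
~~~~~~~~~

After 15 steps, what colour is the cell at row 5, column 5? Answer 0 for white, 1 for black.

0

t=0: ~~~~~~~~~
~~~~~~~~~
~~~~~~~~~
~~~~~~~~~
~~~~<~~~~
~~~~~~~~~
~~~~~~~~~
~~~~~~~~~
t=1: ~~~~~~~~~
~~~~~~~~~
~~~~~~~~~
~~~~^~~~~
~~~~+~~~~
~~~~~~~~~
~~~~~~~~~
~~~~~~~~~
t=2: ~~~~~~~~~
~~~~~~~~~
~~~~~~~~~
~~~~+>~~~
~~~~+~~~~
~~~~~~~~~
~~~~~~~~~
~~~~~~~~~
t=3: ~~~~~~~~~
~~~~~~~~~
~~~~~~~~~
~~~~++~~~
~~~~+v~~~
~~~~~~~~~
~~~~~~~~~
~~~~~~~~~
t=4: ~~~~~~~~~
~~~~~~~~~
~~~~~~~~~
~~~~++~~~
~~~~<+~~~
~~~~~~~~~
~~~~~~~~~
~~~~~~~~~
t=5: ~~~~~~~~~
~~~~~~~~~
~~~~~~~~~
~~~~++~~~
~~~~~+~~~
~~~~v~~~~
~~~~~~~~~
~~~~~~~~~
t=6: ~~~~~~~~~
~~~~~~~~~
~~~~~~~~~
~~~~++~~~
~~~~~+~~~
~~~<+~~~~
~~~~~~~~~
~~~~~~~~~
t=7: ~~~~~~~~~
~~~~~~~~~
~~~~~~~~~
~~~~++~~~
~~~^~+~~~
~~~++~~~~
~~~~~~~~~
~~~~~~~~~
t=8: ~~~~~~~~~
~~~~~~~~~
~~~~~~~~~
~~~~++~~~
~~~+>+~~~
~~~++~~~~
~~~~~~~~~
~~~~~~~~~
t=9: ~~~~~~~~~
~~~~~~~~~
~~~~~~~~~
~~~~++~~~
~~~+++~~~
~~~+v~~~~
~~~~~~~~~
~~~~~~~~~
t=10: ~~~~~~~~~
~~~~~~~~~
~~~~~~~~~
~~~~++~~~
~~~+++~~~
~~~+~>~~~
~~~~~~~~~
~~~~~~~~~
t=11: ~~~~~~~~~
~~~~~~~~~
~~~~~~~~~
~~~~++~~~
~~~+++~~~
~~~+~+~~~
~~~~~v~~~
~~~~~~~~~
t=12: ~~~~~~~~~
~~~~~~~~~
~~~~~~~~~
~~~~++~~~
~~~+++~~~
~~~+~+~~~
~~~~<+~~~
~~~~~~~~~
t=13: ~~~~~~~~~
~~~~~~~~~
~~~~~~~~~
~~~~++~~~
~~~+++~~~
~~~+^+~~~
~~~~++~~~
~~~~~~~~~
t=14: ~~~~~~~~~
~~~~~~~~~
~~~~~~~~~
~~~~++~~~
~~~+++~~~
~~~++>~~~
~~~~++~~~
~~~~~~~~~
t=15: ~~~~~~~~~
~~~~~~~~~
~~~~~~~~~
~~~~++~~~
~~~++^~~~
~~~++~~~~
~~~~++~~~
~~~~~~~~~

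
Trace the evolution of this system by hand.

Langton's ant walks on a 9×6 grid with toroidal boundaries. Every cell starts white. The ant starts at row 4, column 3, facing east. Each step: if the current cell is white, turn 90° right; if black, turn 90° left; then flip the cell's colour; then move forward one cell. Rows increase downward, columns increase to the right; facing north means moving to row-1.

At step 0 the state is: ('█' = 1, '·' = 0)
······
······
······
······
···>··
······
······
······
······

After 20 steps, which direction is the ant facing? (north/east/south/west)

0) ······
······
······
······
···>··
······
······
······
······
1) ······
······
······
······
···█··
···v··
······
······
······
2) ······
······
······
······
···█··
··<█··
······
······
······
3) ······
······
······
······
··^█··
··██··
······
······
······
4) ······
······
······
······
··█>··
··██··
······
······
······
5) ······
······
······
···^··
··█···
··██··
······
······
······
6) ······
······
······
···█>·
··█···
··██··
······
······
······
7) ······
······
······
···██·
··█·v·
··██··
······
······
······
8) ······
······
······
···██·
··█<█·
··██··
······
······
······
9) ······
······
······
···^█·
··███·
··██··
······
······
······
10) ······
······
······
··<·█·
··███·
··██··
······
······
······
11) ······
······
··^···
··█·█·
··███·
··██··
······
······
······
12) ······
······
··█>··
··█·█·
··███·
··██··
······
······
······
13) ······
······
··██··
··█v█·
··███·
··██··
······
······
······
14) ······
······
··██··
··<██·
··███·
··██··
······
······
······
15) ······
······
··██··
···██·
··v██·
··██··
······
······
······
16) ······
······
··██··
···██·
···>█·
··██··
······
······
······
17) ······
······
··██··
···^█·
····█·
··██··
······
······
······
18) ······
······
··██··
··<·█·
····█·
··██··
······
······
······
19) ······
······
··^█··
··█·█·
····█·
··██··
······
······
······
20) ······
······
·<·█··
··█·█·
····█·
··██··
······
······
······

west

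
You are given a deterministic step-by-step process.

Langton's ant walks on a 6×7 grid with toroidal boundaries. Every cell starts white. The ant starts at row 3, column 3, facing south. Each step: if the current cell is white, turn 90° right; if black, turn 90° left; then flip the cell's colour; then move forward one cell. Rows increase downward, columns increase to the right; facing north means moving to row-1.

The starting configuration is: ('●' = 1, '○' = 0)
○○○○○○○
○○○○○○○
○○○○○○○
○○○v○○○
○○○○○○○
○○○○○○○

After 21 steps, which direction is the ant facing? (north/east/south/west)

east

0) ○○○○○○○
○○○○○○○
○○○○○○○
○○○v○○○
○○○○○○○
○○○○○○○
1) ○○○○○○○
○○○○○○○
○○○○○○○
○○<●○○○
○○○○○○○
○○○○○○○
2) ○○○○○○○
○○○○○○○
○○^○○○○
○○●●○○○
○○○○○○○
○○○○○○○
3) ○○○○○○○
○○○○○○○
○○●>○○○
○○●●○○○
○○○○○○○
○○○○○○○
4) ○○○○○○○
○○○○○○○
○○●●○○○
○○●v○○○
○○○○○○○
○○○○○○○
5) ○○○○○○○
○○○○○○○
○○●●○○○
○○●○>○○
○○○○○○○
○○○○○○○
6) ○○○○○○○
○○○○○○○
○○●●○○○
○○●○●○○
○○○○v○○
○○○○○○○
7) ○○○○○○○
○○○○○○○
○○●●○○○
○○●○●○○
○○○<●○○
○○○○○○○
8) ○○○○○○○
○○○○○○○
○○●●○○○
○○●^●○○
○○○●●○○
○○○○○○○
9) ○○○○○○○
○○○○○○○
○○●●○○○
○○●●>○○
○○○●●○○
○○○○○○○
10) ○○○○○○○
○○○○○○○
○○●●^○○
○○●●○○○
○○○●●○○
○○○○○○○
11) ○○○○○○○
○○○○○○○
○○●●●>○
○○●●○○○
○○○●●○○
○○○○○○○
12) ○○○○○○○
○○○○○○○
○○●●●●○
○○●●○v○
○○○●●○○
○○○○○○○
13) ○○○○○○○
○○○○○○○
○○●●●●○
○○●●<●○
○○○●●○○
○○○○○○○
14) ○○○○○○○
○○○○○○○
○○●●^●○
○○●●●●○
○○○●●○○
○○○○○○○
15) ○○○○○○○
○○○○○○○
○○●<○●○
○○●●●●○
○○○●●○○
○○○○○○○
16) ○○○○○○○
○○○○○○○
○○●○○●○
○○●v●●○
○○○●●○○
○○○○○○○
17) ○○○○○○○
○○○○○○○
○○●○○●○
○○●○>●○
○○○●●○○
○○○○○○○
18) ○○○○○○○
○○○○○○○
○○●○^●○
○○●○○●○
○○○●●○○
○○○○○○○
19) ○○○○○○○
○○○○○○○
○○●○●>○
○○●○○●○
○○○●●○○
○○○○○○○
20) ○○○○○○○
○○○○○^○
○○●○●○○
○○●○○●○
○○○●●○○
○○○○○○○
21) ○○○○○○○
○○○○○●>
○○●○●○○
○○●○○●○
○○○●●○○
○○○○○○○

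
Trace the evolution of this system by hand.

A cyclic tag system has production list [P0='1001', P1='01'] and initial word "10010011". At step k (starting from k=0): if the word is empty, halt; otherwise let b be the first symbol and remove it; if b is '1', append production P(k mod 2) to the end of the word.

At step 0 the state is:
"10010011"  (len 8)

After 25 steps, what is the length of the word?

17

t=0: "10010011"  (len 8)
t=1: "00100111001"  (len 11)
t=2: "0100111001"  (len 10)
t=3: "100111001"  (len 9)
t=4: "0011100101"  (len 10)
t=5: "011100101"  (len 9)
t=6: "11100101"  (len 8)
t=7: "11001011001"  (len 11)
t=8: "100101100101"  (len 12)
t=9: "001011001011001"  (len 15)
t=10: "01011001011001"  (len 14)
t=11: "1011001011001"  (len 13)
t=12: "01100101100101"  (len 14)
t=13: "1100101100101"  (len 13)
t=14: "10010110010101"  (len 14)
t=15: "00101100101011001"  (len 17)
t=16: "0101100101011001"  (len 16)
t=17: "101100101011001"  (len 15)
t=18: "0110010101100101"  (len 16)
t=19: "110010101100101"  (len 15)
t=20: "1001010110010101"  (len 16)
t=21: "0010101100101011001"  (len 19)
t=22: "010101100101011001"  (len 18)
t=23: "10101100101011001"  (len 17)
t=24: "010110010101100101"  (len 18)
t=25: "10110010101100101"  (len 17)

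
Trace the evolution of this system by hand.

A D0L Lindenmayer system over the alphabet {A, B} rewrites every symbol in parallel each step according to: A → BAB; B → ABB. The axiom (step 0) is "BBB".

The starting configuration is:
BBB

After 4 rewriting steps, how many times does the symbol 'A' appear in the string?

81

t=0: BBB
t=1: ABBABBABB
t=2: BABABBABBBABABBABBBABABBABB
t=3: ABBBABABBBABABBABBBABABBABBABBBABABBBABABBABBBABABBABBABBBABABBBABABBABBBABABBABB
t=4: BABABBABBABBBABABBBABABBABBABBBABABBBABABBABBBABABBABBABBB…BABBABBBABABBBABABBABBBABABBABBABBBABABBBABABBABBBABABBABB  (len 243)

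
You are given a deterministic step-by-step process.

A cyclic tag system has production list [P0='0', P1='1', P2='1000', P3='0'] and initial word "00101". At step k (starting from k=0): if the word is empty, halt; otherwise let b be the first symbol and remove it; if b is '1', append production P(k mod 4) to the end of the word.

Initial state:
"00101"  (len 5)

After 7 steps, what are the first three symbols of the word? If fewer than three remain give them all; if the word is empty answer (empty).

k=0  "00101"  (len 5)
k=1  "0101"  (len 4)
k=2  "101"  (len 3)
k=3  "011000"  (len 6)
k=4  "11000"  (len 5)
k=5  "10000"  (len 5)
k=6  "00001"  (len 5)
k=7  "0001"  (len 4)

000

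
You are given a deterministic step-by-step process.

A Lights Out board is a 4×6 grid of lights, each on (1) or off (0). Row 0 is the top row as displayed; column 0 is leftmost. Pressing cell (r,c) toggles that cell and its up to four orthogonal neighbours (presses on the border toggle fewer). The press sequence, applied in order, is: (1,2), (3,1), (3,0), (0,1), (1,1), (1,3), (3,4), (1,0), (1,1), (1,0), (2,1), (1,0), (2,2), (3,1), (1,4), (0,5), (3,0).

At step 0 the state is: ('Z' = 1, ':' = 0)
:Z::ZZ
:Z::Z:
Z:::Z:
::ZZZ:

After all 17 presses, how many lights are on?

0) :Z::ZZ
:Z::Z:
Z:::Z:
::ZZZ:
1) :ZZ:ZZ
::ZZZ:
Z:Z:Z:
::ZZZ:
2) :ZZ:ZZ
::ZZZ:
ZZZ:Z:
ZZ:ZZ:
3) :ZZ:ZZ
::ZZZ:
:ZZ:Z:
:::ZZ:
4) Z:::ZZ
:ZZZZ:
:ZZ:Z:
:::ZZ:
5) ZZ::ZZ
Z::ZZ:
::Z:Z:
:::ZZ:
6) ZZ:ZZZ
Z:Z:::
::ZZZ:
:::ZZ:
7) ZZ:ZZZ
Z:Z:::
::ZZ::
:::::Z
8) :Z:ZZZ
:ZZ:::
Z:ZZ::
:::::Z
9) :::ZZZ
Z:::::
ZZZZ::
:::::Z
10) Z::ZZZ
:Z::::
:ZZZ::
:::::Z
11) Z::ZZZ
::::::
Z::Z::
:Z:::Z
12) :::ZZZ
ZZ::::
:::Z::
:Z:::Z
13) :::ZZZ
ZZZ:::
:ZZ:::
:ZZ::Z
14) :::ZZZ
ZZZ:::
::Z:::
Z::::Z
15) :::Z:Z
ZZZZZZ
::Z:Z:
Z::::Z
16) :::ZZ:
ZZZZZ:
::Z:Z:
Z::::Z
17) :::ZZ:
ZZZZZ:
Z:Z:Z:
:Z:::Z

12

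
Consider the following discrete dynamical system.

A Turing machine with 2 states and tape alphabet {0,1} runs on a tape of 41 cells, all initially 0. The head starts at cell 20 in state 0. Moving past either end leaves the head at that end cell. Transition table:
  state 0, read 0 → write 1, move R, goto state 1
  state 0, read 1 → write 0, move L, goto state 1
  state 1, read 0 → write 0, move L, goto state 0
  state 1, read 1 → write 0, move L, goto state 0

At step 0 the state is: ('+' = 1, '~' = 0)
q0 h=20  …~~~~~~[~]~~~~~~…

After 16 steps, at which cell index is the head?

12

t=0: q0 h=20  …~~~~~~[~]~~~~~~…
t=1: q1 h=21  …~~~~~+[~]~~~~~~…
t=2: q0 h=20  …~~~~~~[+]~~~~~~…
t=3: q1 h=19  …~~~~~~[~]~~~~~~…
t=4: q0 h=18  …~~~~~~[~]~~~~~~…
t=5: q1 h=19  …~~~~~+[~]~~~~~~…
t=6: q0 h=18  …~~~~~~[+]~~~~~~…
t=7: q1 h=17  …~~~~~~[~]~~~~~~…
t=8: q0 h=16  …~~~~~~[~]~~~~~~…
t=9: q1 h=17  …~~~~~+[~]~~~~~~…
t=10: q0 h=16  …~~~~~~[+]~~~~~~…
t=11: q1 h=15  …~~~~~~[~]~~~~~~…
t=12: q0 h=14  …~~~~~~[~]~~~~~~…
t=13: q1 h=15  …~~~~~+[~]~~~~~~…
t=14: q0 h=14  …~~~~~~[+]~~~~~~…
t=15: q1 h=13  …~~~~~~[~]~~~~~~…
t=16: q0 h=12  …~~~~~~[~]~~~~~~…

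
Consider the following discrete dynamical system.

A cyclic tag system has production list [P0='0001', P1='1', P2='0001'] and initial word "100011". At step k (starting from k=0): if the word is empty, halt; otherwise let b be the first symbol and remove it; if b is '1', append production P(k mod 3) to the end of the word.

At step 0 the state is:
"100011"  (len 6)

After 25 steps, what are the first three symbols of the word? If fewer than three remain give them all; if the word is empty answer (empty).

k=0  "100011"  (len 6)
k=1  "000110001"  (len 9)
k=2  "00110001"  (len 8)
k=3  "0110001"  (len 7)
k=4  "110001"  (len 6)
k=5  "100011"  (len 6)
k=6  "000110001"  (len 9)
k=7  "00110001"  (len 8)
k=8  "0110001"  (len 7)
k=9  "110001"  (len 6)
k=10  "100010001"  (len 9)
k=11  "000100011"  (len 9)
k=12  "00100011"  (len 8)
k=13  "0100011"  (len 7)
k=14  "100011"  (len 6)
k=15  "000110001"  (len 9)
k=16  "00110001"  (len 8)
k=17  "0110001"  (len 7)
k=18  "110001"  (len 6)
k=19  "100010001"  (len 9)
k=20  "000100011"  (len 9)
k=21  "00100011"  (len 8)
k=22  "0100011"  (len 7)
k=23  "100011"  (len 6)
k=24  "000110001"  (len 9)
k=25  "00110001"  (len 8)

001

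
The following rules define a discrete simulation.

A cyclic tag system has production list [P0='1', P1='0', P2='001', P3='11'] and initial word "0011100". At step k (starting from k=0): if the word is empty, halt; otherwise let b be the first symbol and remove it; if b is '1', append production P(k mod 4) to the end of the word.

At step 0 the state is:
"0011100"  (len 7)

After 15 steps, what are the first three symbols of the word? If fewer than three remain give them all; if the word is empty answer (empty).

011

t=0: "0011100"  (len 7)
t=1: "011100"  (len 6)
t=2: "11100"  (len 5)
t=3: "1100001"  (len 7)
t=4: "10000111"  (len 8)
t=5: "00001111"  (len 8)
t=6: "0001111"  (len 7)
t=7: "001111"  (len 6)
t=8: "01111"  (len 5)
t=9: "1111"  (len 4)
t=10: "1110"  (len 4)
t=11: "110001"  (len 6)
t=12: "1000111"  (len 7)
t=13: "0001111"  (len 7)
t=14: "001111"  (len 6)
t=15: "01111"  (len 5)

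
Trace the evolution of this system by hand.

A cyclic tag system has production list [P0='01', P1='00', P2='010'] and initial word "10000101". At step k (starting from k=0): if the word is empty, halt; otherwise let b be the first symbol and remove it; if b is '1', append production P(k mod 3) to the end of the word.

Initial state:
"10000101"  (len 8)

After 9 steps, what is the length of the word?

6

t=0: "10000101"  (len 8)
t=1: "000010101"  (len 9)
t=2: "00010101"  (len 8)
t=3: "0010101"  (len 7)
t=4: "010101"  (len 6)
t=5: "10101"  (len 5)
t=6: "0101010"  (len 7)
t=7: "101010"  (len 6)
t=8: "0101000"  (len 7)
t=9: "101000"  (len 6)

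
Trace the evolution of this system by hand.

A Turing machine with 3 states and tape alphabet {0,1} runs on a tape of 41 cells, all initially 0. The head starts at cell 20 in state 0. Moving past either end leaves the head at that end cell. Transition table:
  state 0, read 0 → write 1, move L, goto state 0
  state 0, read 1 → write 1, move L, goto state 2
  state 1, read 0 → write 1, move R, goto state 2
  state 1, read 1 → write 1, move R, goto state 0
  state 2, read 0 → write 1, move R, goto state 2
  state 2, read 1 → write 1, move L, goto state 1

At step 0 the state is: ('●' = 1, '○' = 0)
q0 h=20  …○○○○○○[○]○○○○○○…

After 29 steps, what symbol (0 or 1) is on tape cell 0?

k=0  q0 h=20  …○○○○○○[○]○○○○○○…
k=1  q0 h=19  …○○○○○○[○]●○○○○○…
k=2  q0 h=18  …○○○○○○[○]●●○○○○…
k=3  q0 h=17  …○○○○○○[○]●●●○○○…
k=4  q0 h=16  …○○○○○○[○]●●●●○○…
k=5  q0 h=15  …○○○○○○[○]●●●●●○…
k=6  q0 h=14  …○○○○○○[○]●●●●●●…
k=7  q0 h=13  …○○○○○○[○]●●●●●●…
k=8  q0 h=12  …○○○○○○[○]●●●●●●…
k=9  q0 h=11  …○○○○○○[○]●●●●●●…
k=10  q0 h=10  …○○○○○○[○]●●●●●●…
k=11  q0 h= 9  …○○○○○○[○]●●●●●●…
k=12  q0 h= 8  …○○○○○○[○]●●●●●●…
k=13  q0 h= 7  …○○○○○○[○]●●●●●●…
k=14  q0 h= 6  |○○○○○○[○]●●●●●●…
k=15  q0 h= 5  |○○○○○[○]●●●●●●…
k=16  q0 h= 4  |○○○○[○]●●●●●●…
k=17  q0 h= 3  |○○○[○]●●●●●●…
k=18  q0 h= 2  |○○[○]●●●●●●…
k=19  q0 h= 1  |○[○]●●●●●●…
k=20  q0 h= 0  |[○]●●●●●●…
k=21  q0 h= 0  |[●]●●●●●●…
k=22  q2 h= 0  |[●]●●●●●●…
k=23  q1 h= 0  |[●]●●●●●●…
k=24  q0 h= 1  |●[●]●●●●●●…
k=25  q2 h= 0  |[●]●●●●●●…
k=26  q1 h= 0  |[●]●●●●●●…
k=27  q0 h= 1  |●[●]●●●●●●…
k=28  q2 h= 0  |[●]●●●●●●…
k=29  q1 h= 0  |[●]●●●●●●…

1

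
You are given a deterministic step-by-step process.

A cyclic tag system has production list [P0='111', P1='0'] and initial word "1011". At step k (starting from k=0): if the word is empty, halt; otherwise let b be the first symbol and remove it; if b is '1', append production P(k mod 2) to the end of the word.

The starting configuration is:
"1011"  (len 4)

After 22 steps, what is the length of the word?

16

t=0: "1011"  (len 4)
t=1: "011111"  (len 6)
t=2: "11111"  (len 5)
t=3: "1111111"  (len 7)
t=4: "1111110"  (len 7)
t=5: "111110111"  (len 9)
t=6: "111101110"  (len 9)
t=7: "11101110111"  (len 11)
t=8: "11011101110"  (len 11)
t=9: "1011101110111"  (len 13)
t=10: "0111011101110"  (len 13)
t=11: "111011101110"  (len 12)
t=12: "110111011100"  (len 12)
t=13: "10111011100111"  (len 14)
t=14: "01110111001110"  (len 14)
t=15: "1110111001110"  (len 13)
t=16: "1101110011100"  (len 13)
t=17: "101110011100111"  (len 15)
t=18: "011100111001110"  (len 15)
t=19: "11100111001110"  (len 14)
t=20: "11001110011100"  (len 14)
t=21: "1001110011100111"  (len 16)
t=22: "0011100111001110"  (len 16)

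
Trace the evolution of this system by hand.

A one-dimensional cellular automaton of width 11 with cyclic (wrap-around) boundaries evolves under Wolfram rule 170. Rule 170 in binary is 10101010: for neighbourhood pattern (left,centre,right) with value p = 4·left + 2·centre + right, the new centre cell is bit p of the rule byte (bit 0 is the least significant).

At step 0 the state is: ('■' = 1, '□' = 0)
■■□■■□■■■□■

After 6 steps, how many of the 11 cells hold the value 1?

0) ■■□■■□■■■□■
1) ■□■■□■■■□■■
2) □■■□■■■□■■■
3) ■■□■■■□■■■□
4) ■□■■■□■■■□■
5) □■■■□■■■□■■
6) ■■■□■■■□■■□

8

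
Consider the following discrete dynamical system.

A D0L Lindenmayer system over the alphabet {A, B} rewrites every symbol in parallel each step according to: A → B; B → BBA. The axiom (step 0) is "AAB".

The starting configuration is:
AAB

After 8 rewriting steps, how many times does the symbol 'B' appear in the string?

[0] AAB
[1] BBBBA
[2] BBABBABBABBAB
[3] BBABBABBBABBABBBABBABBBABBABBBA
[4] BBABBABBBABBABBBABBABBABBBABBABBBABBABBABBBABBABBBABBABBABBBABBABBBABBABBAB
[5] BBABBABBBABBABBBABBABBABBBABBABBBABBABBABBBABBABBBABBABBBA…BBABBABBBABBABBBABBABBABBBABBABBBABBABBABBBABBABBBABBABBBA  (len 181)
[6] BBABBABBBABBABBBABBABBABBBABBABBBABBABBABBBABBABBBABBABBBA…BBABBABBBABBABBBABBABBABBBABBABBBABBABBABBBABBABBBABBABBAB  (len 437)
[7] BBABBABBBABBABBBABBABBABBBABBABBBABBABBABBBABBABBBABBABBBA…BBABBABBBABBABBBABBABBABBBABBABBBABBABBABBBABBABBBABBABBBA  (len 1055)
[8] BBABBABBBABBABBBABBABBABBBABBABBBABBABBABBBABBABBBABBABBBA…BBABBABBBABBABBBABBABBABBBABBABBBABBABBABBBABBABBBABBABBAB  (len 2547)

1801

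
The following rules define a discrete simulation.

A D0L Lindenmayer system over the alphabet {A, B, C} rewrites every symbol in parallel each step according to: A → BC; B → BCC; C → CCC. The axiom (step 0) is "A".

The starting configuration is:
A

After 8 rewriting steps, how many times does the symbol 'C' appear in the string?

4373

gen 0: A
gen 1: BC
gen 2: BCCCCC
gen 3: BCCCCCCCCCCCCCCCCC
gen 4: BCCCCCCCCCCCCCCCCCCCCCCCCCCCCCCCCCCCCCCCCCCCCCCCCCCCCC
gen 5: BCCCCCCCCCCCCCCCCCCCCCCCCCCCCCCCCCCCCCCCCCCCCCCCCCCCCCCCCC…CCCCCCCCCCCCCCCCCCCCCCCCCCCCCCCCCCCCCCCCCCCCCCCCCCCCCCCCCC  (len 162)
gen 6: BCCCCCCCCCCCCCCCCCCCCCCCCCCCCCCCCCCCCCCCCCCCCCCCCCCCCCCCCC…CCCCCCCCCCCCCCCCCCCCCCCCCCCCCCCCCCCCCCCCCCCCCCCCCCCCCCCCCC  (len 486)
gen 7: BCCCCCCCCCCCCCCCCCCCCCCCCCCCCCCCCCCCCCCCCCCCCCCCCCCCCCCCCC…CCCCCCCCCCCCCCCCCCCCCCCCCCCCCCCCCCCCCCCCCCCCCCCCCCCCCCCCCC  (len 1458)
gen 8: BCCCCCCCCCCCCCCCCCCCCCCCCCCCCCCCCCCCCCCCCCCCCCCCCCCCCCCCCC…CCCCCCCCCCCCCCCCCCCCCCCCCCCCCCCCCCCCCCCCCCCCCCCCCCCCCCCCCC  (len 4374)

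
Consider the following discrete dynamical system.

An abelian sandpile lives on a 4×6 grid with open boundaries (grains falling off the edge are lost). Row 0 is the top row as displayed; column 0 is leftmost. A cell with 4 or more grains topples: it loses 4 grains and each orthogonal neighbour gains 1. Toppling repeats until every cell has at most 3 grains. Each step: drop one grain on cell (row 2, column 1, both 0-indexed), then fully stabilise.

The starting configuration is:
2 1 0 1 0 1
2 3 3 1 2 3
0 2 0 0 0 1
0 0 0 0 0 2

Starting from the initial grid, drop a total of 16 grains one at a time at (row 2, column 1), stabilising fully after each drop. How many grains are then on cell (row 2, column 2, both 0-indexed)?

step 0: 2 1 0 1 0 1
2 3 3 1 2 3
0 2 0 0 0 1
0 0 0 0 0 2
step 1: 2 1 0 1 0 1
2 3 3 1 2 3
0 3 0 0 0 1
0 0 0 0 0 2
step 2: 2 2 1 1 0 1
3 1 0 2 2 3
1 1 2 0 0 1
0 1 0 0 0 2
step 3: 2 2 1 1 0 1
3 1 0 2 2 3
1 2 2 0 0 1
0 1 0 0 0 2
step 4: 2 2 1 1 0 1
3 1 0 2 2 3
1 3 2 0 0 1
0 1 0 0 0 2
step 5: 2 2 1 1 0 1
3 2 0 2 2 3
2 0 3 0 0 1
0 2 0 0 0 2
step 6: 2 2 1 1 0 1
3 2 0 2 2 3
2 1 3 0 0 1
0 2 0 0 0 2
step 7: 2 2 1 1 0 1
3 2 0 2 2 3
2 2 3 0 0 1
0 2 0 0 0 2
step 8: 2 2 1 1 0 1
3 2 0 2 2 3
2 3 3 0 0 1
0 2 0 0 0 2
step 9: 2 2 1 1 0 1
3 3 1 2 2 3
3 1 0 1 0 1
0 3 1 0 0 2
step 10: 2 2 1 1 0 1
3 3 1 2 2 3
3 2 0 1 0 1
0 3 1 0 0 2
step 11: 2 2 1 1 0 1
3 3 1 2 2 3
3 3 0 1 0 1
0 3 1 0 0 2
step 12: 3 3 1 1 0 1
1 1 2 2 2 3
1 3 1 1 0 1
2 0 2 0 0 2
step 13: 3 3 1 1 0 1
1 2 2 2 2 3
2 0 2 1 0 1
2 1 2 0 0 2
step 14: 3 3 1 1 0 1
1 2 2 2 2 3
2 1 2 1 0 1
2 1 2 0 0 2
step 15: 3 3 1 1 0 1
1 2 2 2 2 3
2 2 2 1 0 1
2 1 2 0 0 2
step 16: 3 3 1 1 0 1
1 2 2 2 2 3
2 3 2 1 0 1
2 1 2 0 0 2

2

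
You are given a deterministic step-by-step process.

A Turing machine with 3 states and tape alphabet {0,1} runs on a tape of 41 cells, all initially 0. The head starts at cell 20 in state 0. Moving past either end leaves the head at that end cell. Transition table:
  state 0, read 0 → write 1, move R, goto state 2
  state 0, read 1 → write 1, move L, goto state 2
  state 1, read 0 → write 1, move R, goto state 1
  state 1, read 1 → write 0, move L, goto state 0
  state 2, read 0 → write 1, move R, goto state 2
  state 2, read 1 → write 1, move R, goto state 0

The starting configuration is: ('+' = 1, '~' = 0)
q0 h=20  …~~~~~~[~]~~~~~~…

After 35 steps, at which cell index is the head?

39

0) q0 h=20  …~~~~~~[~]~~~~~~…
1) q2 h=21  …~~~~~+[~]~~~~~~…
2) q2 h=22  …~~~~++[~]~~~~~~…
3) q2 h=23  …~~~+++[~]~~~~~~…
4) q2 h=24  …~~++++[~]~~~~~~…
5) q2 h=25  …~+++++[~]~~~~~~…
6) q2 h=26  …++++++[~]~~~~~~…
7) q2 h=27  …++++++[~]~~~~~~…
8) q2 h=28  …++++++[~]~~~~~~…
9) q2 h=29  …++++++[~]~~~~~~…
10) q2 h=30  …++++++[~]~~~~~~…
11) q2 h=31  …++++++[~]~~~~~~…
12) q2 h=32  …++++++[~]~~~~~~…
13) q2 h=33  …++++++[~]~~~~~~…
14) q2 h=34  …++++++[~]~~~~~~|
15) q2 h=35  …++++++[~]~~~~~|
16) q2 h=36  …++++++[~]~~~~|
17) q2 h=37  …++++++[~]~~~|
18) q2 h=38  …++++++[~]~~|
19) q2 h=39  …++++++[~]~|
20) q2 h=40  …++++++[~]|
21) q2 h=40  …++++++[+]|
22) q0 h=40  …++++++[+]|
23) q2 h=39  …++++++[+]+|
24) q0 h=40  …++++++[+]|
25) q2 h=39  …++++++[+]+|
26) q0 h=40  …++++++[+]|
27) q2 h=39  …++++++[+]+|
28) q0 h=40  …++++++[+]|
29) q2 h=39  …++++++[+]+|
30) q0 h=40  …++++++[+]|
31) q2 h=39  …++++++[+]+|
32) q0 h=40  …++++++[+]|
33) q2 h=39  …++++++[+]+|
34) q0 h=40  …++++++[+]|
35) q2 h=39  …++++++[+]+|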